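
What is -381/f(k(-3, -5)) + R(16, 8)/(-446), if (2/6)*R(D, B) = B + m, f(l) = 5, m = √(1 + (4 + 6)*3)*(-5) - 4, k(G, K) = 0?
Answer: -84993/1115 + 15*√31/446 ≈ -76.040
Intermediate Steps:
m = -4 - 5*√31 (m = √(1 + 10*3)*(-5) - 4 = √(1 + 30)*(-5) - 4 = √31*(-5) - 4 = -5*√31 - 4 = -4 - 5*√31 ≈ -31.839)
R(D, B) = -12 - 15*√31 + 3*B (R(D, B) = 3*(B + (-4 - 5*√31)) = 3*(-4 + B - 5*√31) = -12 - 15*√31 + 3*B)
-381/f(k(-3, -5)) + R(16, 8)/(-446) = -381/5 + (-12 - 15*√31 + 3*8)/(-446) = -381*⅕ + (-12 - 15*√31 + 24)*(-1/446) = -381/5 + (12 - 15*√31)*(-1/446) = -381/5 + (-6/223 + 15*√31/446) = -84993/1115 + 15*√31/446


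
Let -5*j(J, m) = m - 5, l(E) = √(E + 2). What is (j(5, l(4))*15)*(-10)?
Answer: -150 + 30*√6 ≈ -76.515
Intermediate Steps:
l(E) = √(2 + E)
j(J, m) = 1 - m/5 (j(J, m) = -(m - 5)/5 = -(-5 + m)/5 = 1 - m/5)
(j(5, l(4))*15)*(-10) = ((1 - √(2 + 4)/5)*15)*(-10) = ((1 - √6/5)*15)*(-10) = (15 - 3*√6)*(-10) = -150 + 30*√6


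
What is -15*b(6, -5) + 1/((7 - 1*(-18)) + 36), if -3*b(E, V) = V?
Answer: -1524/61 ≈ -24.984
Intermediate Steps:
b(E, V) = -V/3
-15*b(6, -5) + 1/((7 - 1*(-18)) + 36) = -(-5)*(-5) + 1/((7 - 1*(-18)) + 36) = -15*5/3 + 1/((7 + 18) + 36) = -25 + 1/(25 + 36) = -25 + 1/61 = -1524/61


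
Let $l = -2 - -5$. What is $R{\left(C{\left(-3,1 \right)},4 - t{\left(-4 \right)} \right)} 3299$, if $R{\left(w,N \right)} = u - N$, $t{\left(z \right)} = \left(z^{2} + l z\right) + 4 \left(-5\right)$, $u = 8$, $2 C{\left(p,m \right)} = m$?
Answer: $-39588$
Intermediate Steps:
$C{\left(p,m \right)} = \frac{m}{2}$
$l = 3$ ($l = -2 + 5 = 3$)
$t{\left(z \right)} = -20 + z^{2} + 3 z$ ($t{\left(z \right)} = \left(z^{2} + 3 z\right) + 4 \left(-5\right) = \left(z^{2} + 3 z\right) - 20 = -20 + z^{2} + 3 z$)
$R{\left(w,N \right)} = 8 - N$
$R{\left(C{\left(-3,1 \right)},4 - t{\left(-4 \right)} \right)} 3299 = \left(8 - \left(4 - \left(-20 + \left(-4\right)^{2} + 3 \left(-4\right)\right)\right)\right) 3299 = \left(8 - \left(4 - \left(-20 + 16 - 12\right)\right)\right) 3299 = \left(8 - \left(4 - -16\right)\right) 3299 = \left(8 - \left(4 + 16\right)\right) 3299 = \left(8 - 20\right) 3299 = \left(-12\right) 3299 = -39588$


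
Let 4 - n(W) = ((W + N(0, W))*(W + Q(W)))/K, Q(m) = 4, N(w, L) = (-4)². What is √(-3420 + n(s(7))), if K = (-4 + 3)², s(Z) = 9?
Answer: I*√3741 ≈ 61.164*I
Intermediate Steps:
N(w, L) = 16
K = 1 (K = (-1)² = 1)
n(W) = 4 - (4 + W)*(16 + W) (n(W) = 4 - (W + 16)*(W + 4)/1 = 4 - (16 + W)*(4 + W) = 4 - (4 + W)*(16 + W))
√(-3420 + n(s(7))) = √(-3420 + (-60 - 1*9² - 20*9)) = √(-3420 + (-60 - 1*81 - 180)) = √(-3420 + (-60 - 81 - 180)) = √(-3420 - 321) = √(-3741) = I*√3741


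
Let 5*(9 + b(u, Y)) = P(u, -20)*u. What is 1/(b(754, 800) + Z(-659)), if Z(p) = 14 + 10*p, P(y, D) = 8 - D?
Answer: -5/11813 ≈ -0.00042326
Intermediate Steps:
b(u, Y) = -9 + 28*u/5 (b(u, Y) = -9 + ((8 - 1*(-20))*u)/5 = -9 + ((8 + 20)*u)/5 = -9 + (28*u)/5 = -9 + 28*u/5)
1/(b(754, 800) + Z(-659)) = 1/((-9 + (28/5)*754) + (14 + 10*(-659))) = 1/((-9 + 21112/5) + (14 - 6590)) = 1/(21067/5 - 6576) = 1/(-11813/5) = -5/11813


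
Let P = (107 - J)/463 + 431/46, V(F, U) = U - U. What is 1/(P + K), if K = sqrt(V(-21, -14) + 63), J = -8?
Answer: 1454248738/4461183999 - 453604804*sqrt(7)/4461183999 ≈ 0.056963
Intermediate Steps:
V(F, U) = 0
K = 3*sqrt(7) (K = sqrt(0 + 63) = sqrt(63) = 3*sqrt(7) ≈ 7.9373)
P = 204843/21298 (P = (107 - 1*(-8))/463 + 431/46 = (107 + 8)*(1/463) + 431*(1/46) = 115*(1/463) + 431/46 = 115/463 + 431/46 = 204843/21298 ≈ 9.6180)
1/(P + K) = 1/(204843/21298 + 3*sqrt(7))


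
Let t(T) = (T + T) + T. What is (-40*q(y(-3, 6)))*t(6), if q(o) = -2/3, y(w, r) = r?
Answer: 480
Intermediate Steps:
t(T) = 3*T (t(T) = 2*T + T = 3*T)
q(o) = -2/3 (q(o) = -2*1/3 = -2/3)
(-40*q(y(-3, 6)))*t(6) = (-40*(-2/3))*(3*6) = (80/3)*18 = 480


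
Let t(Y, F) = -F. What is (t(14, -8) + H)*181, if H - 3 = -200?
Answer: -34209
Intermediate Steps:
H = -197 (H = 3 - 200 = -197)
(t(14, -8) + H)*181 = (-1*(-8) - 197)*181 = (8 - 197)*181 = -189*181 = -34209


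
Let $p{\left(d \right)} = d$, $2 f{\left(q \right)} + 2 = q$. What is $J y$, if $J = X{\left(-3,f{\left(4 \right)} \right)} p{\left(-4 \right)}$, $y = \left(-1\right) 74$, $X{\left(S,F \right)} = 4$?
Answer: $1184$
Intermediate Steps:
$f{\left(q \right)} = -1 + \frac{q}{2}$
$y = -74$
$J = -16$ ($J = 4 \left(-4\right) = -16$)
$J y = \left(-16\right) \left(-74\right) = 1184$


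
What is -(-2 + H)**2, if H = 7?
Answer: -25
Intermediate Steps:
-(-2 + H)**2 = -(-2 + 7)**2 = -1*5**2 = -1*25 = -25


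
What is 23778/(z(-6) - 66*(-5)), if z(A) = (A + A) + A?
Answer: 3963/52 ≈ 76.212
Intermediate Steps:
z(A) = 3*A (z(A) = 2*A + A = 3*A)
23778/(z(-6) - 66*(-5)) = 23778/(3*(-6) - 66*(-5)) = 23778/(-18 + 330) = 23778/312 = 23778*(1/312) = 3963/52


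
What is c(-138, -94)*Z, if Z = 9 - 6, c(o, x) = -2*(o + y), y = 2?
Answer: 816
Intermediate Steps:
c(o, x) = -4 - 2*o (c(o, x) = -2*(o + 2) = -2*(2 + o) = -4 - 2*o)
Z = 3
c(-138, -94)*Z = (-4 - 2*(-138))*3 = (-4 + 276)*3 = 272*3 = 816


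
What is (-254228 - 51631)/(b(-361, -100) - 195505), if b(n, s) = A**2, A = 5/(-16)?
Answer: 26099968/16683085 ≈ 1.5645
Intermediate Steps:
A = -5/16 (A = 5*(-1/16) = -5/16 ≈ -0.31250)
b(n, s) = 25/256 (b(n, s) = (-5/16)**2 = 25/256)
(-254228 - 51631)/(b(-361, -100) - 195505) = (-254228 - 51631)/(25/256 - 195505) = -305859/(-50049255/256) = -305859*(-256/50049255) = 26099968/16683085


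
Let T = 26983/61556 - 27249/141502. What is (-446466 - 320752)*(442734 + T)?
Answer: -67242243099611116685/197961298 ≈ -3.3967e+11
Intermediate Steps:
T = 97309501/395922596 (T = 26983*(1/61556) - 27249*1/141502 = 2453/5596 - 27249/141502 = 97309501/395922596 ≈ 0.24578)
(-446466 - 320752)*(442734 + T) = (-446466 - 320752)*(442734 + 97309501/395922596) = -767218*175288491926965/395922596 = -67242243099611116685/197961298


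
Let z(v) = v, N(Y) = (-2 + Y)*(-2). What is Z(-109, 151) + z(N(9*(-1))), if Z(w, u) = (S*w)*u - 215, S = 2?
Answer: -33111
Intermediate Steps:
Z(w, u) = -215 + 2*u*w (Z(w, u) = (2*w)*u - 215 = 2*u*w - 215 = -215 + 2*u*w)
N(Y) = 4 - 2*Y
Z(-109, 151) + z(N(9*(-1))) = (-215 + 2*151*(-109)) + (4 - 18*(-1)) = (-215 - 32918) + (4 - 2*(-9)) = -33133 + (4 + 18) = -33133 + 22 = -33111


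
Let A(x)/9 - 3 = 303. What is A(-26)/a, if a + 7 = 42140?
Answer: 2754/42133 ≈ 0.065364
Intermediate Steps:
a = 42133 (a = -7 + 42140 = 42133)
A(x) = 2754 (A(x) = 27 + 9*303 = 27 + 2727 = 2754)
A(-26)/a = 2754/42133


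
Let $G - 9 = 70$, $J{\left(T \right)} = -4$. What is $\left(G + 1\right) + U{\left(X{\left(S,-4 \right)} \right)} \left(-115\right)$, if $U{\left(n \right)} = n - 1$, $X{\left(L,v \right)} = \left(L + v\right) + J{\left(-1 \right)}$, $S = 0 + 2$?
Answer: $885$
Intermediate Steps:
$G = 79$ ($G = 9 + 70 = 79$)
$S = 2$
$X{\left(L,v \right)} = -4 + L + v$ ($X{\left(L,v \right)} = \left(L + v\right) - 4 = -4 + L + v$)
$U{\left(n \right)} = -1 + n$
$\left(G + 1\right) + U{\left(X{\left(S,-4 \right)} \right)} \left(-115\right) = \left(79 + 1\right) + \left(-1 - 6\right) \left(-115\right) = 80 + \left(-1 - 6\right) \left(-115\right) = 80 - -805 = 80 + 805 = 885$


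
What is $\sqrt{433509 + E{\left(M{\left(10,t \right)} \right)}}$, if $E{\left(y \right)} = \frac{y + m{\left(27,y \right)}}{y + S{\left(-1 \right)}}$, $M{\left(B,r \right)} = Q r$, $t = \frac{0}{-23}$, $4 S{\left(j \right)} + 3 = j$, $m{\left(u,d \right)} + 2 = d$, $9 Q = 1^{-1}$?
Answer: $\sqrt{433511} \approx 658.42$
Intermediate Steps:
$Q = \frac{1}{9}$ ($Q = \frac{1}{9 \cdot 1} = \frac{1}{9} \cdot 1 = \frac{1}{9} \approx 0.11111$)
$m{\left(u,d \right)} = -2 + d$
$S{\left(j \right)} = - \frac{3}{4} + \frac{j}{4}$
$t = 0$ ($t = 0 \left(- \frac{1}{23}\right) = 0$)
$M{\left(B,r \right)} = \frac{r}{9}$
$E{\left(y \right)} = \frac{-2 + 2 y}{-1 + y}$ ($E{\left(y \right)} = \frac{y + \left(-2 + y\right)}{y + \left(- \frac{3}{4} + \frac{1}{4} \left(-1\right)\right)} = \frac{-2 + 2 y}{y - 1} = \frac{-2 + 2 y}{-1 + y}$)
$\sqrt{433509 + E{\left(M{\left(10,t \right)} \right)}} = \sqrt{433509 + 2} = \sqrt{433511}$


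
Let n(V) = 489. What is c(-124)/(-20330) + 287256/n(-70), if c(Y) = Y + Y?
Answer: 973339292/1656895 ≈ 587.45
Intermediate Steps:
c(Y) = 2*Y
c(-124)/(-20330) + 287256/n(-70) = (2*(-124))/(-20330) + 287256/489 = -248*(-1/20330) + 287256*(1/489) = 124/10165 + 95752/163 = 973339292/1656895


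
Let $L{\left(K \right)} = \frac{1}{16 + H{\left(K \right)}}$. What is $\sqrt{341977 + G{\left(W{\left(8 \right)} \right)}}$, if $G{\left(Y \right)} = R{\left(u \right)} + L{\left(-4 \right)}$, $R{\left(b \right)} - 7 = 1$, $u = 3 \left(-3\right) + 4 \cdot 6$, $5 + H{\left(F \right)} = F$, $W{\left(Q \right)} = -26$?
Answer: $\frac{2 \sqrt{4189318}}{7} \approx 584.79$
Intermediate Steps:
$H{\left(F \right)} = -5 + F$
$L{\left(K \right)} = \frac{1}{11 + K}$ ($L{\left(K \right)} = \frac{1}{16 + \left(-5 + K\right)} = \frac{1}{11 + K}$)
$u = 15$ ($u = -9 + 24 = 15$)
$R{\left(b \right)} = 8$ ($R{\left(b \right)} = 7 + 1 = 8$)
$G{\left(Y \right)} = \frac{57}{7}$ ($G{\left(Y \right)} = 8 + \frac{1}{11 - 4} = 8 + \frac{1}{7} = \frac{57}{7}$)
$\sqrt{341977 + G{\left(W{\left(8 \right)} \right)}} = \sqrt{341977 + \frac{57}{7}} = \sqrt{\frac{2393896}{7}} = \frac{2 \sqrt{4189318}}{7}$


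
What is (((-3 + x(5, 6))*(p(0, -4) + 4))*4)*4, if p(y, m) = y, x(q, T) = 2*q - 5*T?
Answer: -1472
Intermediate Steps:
x(q, T) = -5*T + 2*q
(((-3 + x(5, 6))*(p(0, -4) + 4))*4)*4 = (((-3 + (-5*6 + 2*5))*(0 + 4))*4)*4 = (((-3 + (-30 + 10))*4)*4)*4 = (((-3 - 20)*4)*4)*4 = (-23*4*4)*4 = -92*4*4 = -368*4 = -1472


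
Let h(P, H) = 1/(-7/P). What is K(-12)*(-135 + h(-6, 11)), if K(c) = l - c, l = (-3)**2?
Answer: -2817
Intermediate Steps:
l = 9
K(c) = 9 - c
h(P, H) = -P/7
K(-12)*(-135 + h(-6, 11)) = (9 - 1*(-12))*(-135 - 1/7*(-6)) = (9 + 12)*(-135 + 6/7) = 21*(-939/7) = -2817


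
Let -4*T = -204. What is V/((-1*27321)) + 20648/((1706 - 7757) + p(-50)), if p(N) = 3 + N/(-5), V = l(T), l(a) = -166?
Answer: -281560850/82482099 ≈ -3.4136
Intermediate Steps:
T = 51 (T = -¼*(-204) = 51)
V = -166
p(N) = 3 - N/5
V/((-1*27321)) + 20648/((1706 - 7757) + p(-50)) = -166/((-1*27321)) + 20648/((1706 - 7757) + (3 - ⅕*(-50))) = -166/(-27321) + 20648/(-6051 + (3 + 10)) = -166*(-1/27321) + 20648/(-6051 + 13) = 166/27321 + 20648/(-6038) = 166/27321 + 20648*(-1/6038) = 166/27321 - 10324/3019 = -281560850/82482099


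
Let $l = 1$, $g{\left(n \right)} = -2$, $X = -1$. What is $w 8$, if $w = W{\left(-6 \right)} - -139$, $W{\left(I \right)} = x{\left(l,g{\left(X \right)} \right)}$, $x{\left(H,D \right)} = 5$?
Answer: $1152$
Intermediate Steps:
$W{\left(I \right)} = 5$
$w = 144$ ($w = 5 - -139 = 5 + 139 = 144$)
$w 8 = 144 \cdot 8 = 1152$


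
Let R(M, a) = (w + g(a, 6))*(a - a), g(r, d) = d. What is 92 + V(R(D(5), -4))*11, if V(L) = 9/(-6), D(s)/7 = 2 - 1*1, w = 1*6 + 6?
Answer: 151/2 ≈ 75.500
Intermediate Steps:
w = 12 (w = 6 + 6 = 12)
D(s) = 7 (D(s) = 7*(2 - 1*1) = 7*(2 - 1) = 7*1 = 7)
R(M, a) = 0 (R(M, a) = (12 + 6)*(a - a) = 18*0 = 0)
V(L) = -3/2 (V(L) = 9*(-⅙) = -3/2)
92 + V(R(D(5), -4))*11 = 92 - 3/2*11 = 92 - 33/2 = 151/2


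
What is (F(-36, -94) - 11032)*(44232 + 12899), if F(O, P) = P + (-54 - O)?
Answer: -636667864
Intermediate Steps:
F(O, P) = -54 + P - O
(F(-36, -94) - 11032)*(44232 + 12899) = ((-54 - 94 - 1*(-36)) - 11032)*(44232 + 12899) = ((-54 - 94 + 36) - 11032)*57131 = (-112 - 11032)*57131 = -11144*57131 = -636667864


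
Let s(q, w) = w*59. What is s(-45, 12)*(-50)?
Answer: -35400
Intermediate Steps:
s(q, w) = 59*w
s(-45, 12)*(-50) = (59*12)*(-50) = 708*(-50) = -35400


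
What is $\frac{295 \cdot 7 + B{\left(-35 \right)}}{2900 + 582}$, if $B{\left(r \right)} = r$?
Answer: $\frac{1015}{1741} \approx 0.583$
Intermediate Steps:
$\frac{295 \cdot 7 + B{\left(-35 \right)}}{2900 + 582} = \frac{295 \cdot 7 - 35}{2900 + 582} = \frac{2065 - 35}{3482} = 2030 \cdot \frac{1}{3482} = \frac{1015}{1741}$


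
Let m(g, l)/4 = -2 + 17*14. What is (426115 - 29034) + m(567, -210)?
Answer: 398025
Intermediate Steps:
m(g, l) = 944 (m(g, l) = 4*(-2 + 17*14) = 4*(-2 + 238) = 4*236 = 944)
(426115 - 29034) + m(567, -210) = (426115 - 29034) + 944 = 397081 + 944 = 398025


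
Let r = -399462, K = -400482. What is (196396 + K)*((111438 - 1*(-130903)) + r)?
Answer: 32066196406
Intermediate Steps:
(196396 + K)*((111438 - 1*(-130903)) + r) = (196396 - 400482)*((111438 - 1*(-130903)) - 399462) = -204086*((111438 + 130903) - 399462) = -204086*(242341 - 399462) = -204086*(-157121) = 32066196406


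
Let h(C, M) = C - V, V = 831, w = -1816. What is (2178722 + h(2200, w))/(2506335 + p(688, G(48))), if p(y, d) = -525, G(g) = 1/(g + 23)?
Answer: 726697/835270 ≈ 0.87001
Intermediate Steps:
G(g) = 1/(23 + g)
h(C, M) = -831 + C (h(C, M) = C - 1*831 = C - 831 = -831 + C)
(2178722 + h(2200, w))/(2506335 + p(688, G(48))) = (2178722 + (-831 + 2200))/(2506335 - 525) = (2178722 + 1369)/2505810 = 2180091*(1/2505810) = 726697/835270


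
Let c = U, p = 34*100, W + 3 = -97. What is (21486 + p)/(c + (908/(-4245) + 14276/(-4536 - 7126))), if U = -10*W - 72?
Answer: 13391153895/498582887 ≈ 26.858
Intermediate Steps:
W = -100 (W = -3 - 97 = -100)
U = 928 (U = -10*(-100) - 72 = 1000 - 72 = 928)
p = 3400
c = 928
(21486 + p)/(c + (908/(-4245) + 14276/(-4536 - 7126))) = (21486 + 3400)/(928 + (908/(-4245) + 14276/(-4536 - 7126))) = 24886/(928 + (908*(-1/4245) + 14276/(-11662))) = 24886/(928 + (-908/4245 + 14276*(-1/11662))) = 24886/(928 + (-908/4245 - 7138/5831)) = 24886/(928 - 35595358/24752595) = 24886/(22934812802/24752595) = 24886*(24752595/22934812802) = 13391153895/498582887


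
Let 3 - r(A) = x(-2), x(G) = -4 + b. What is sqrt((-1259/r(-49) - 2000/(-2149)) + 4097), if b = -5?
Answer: sqrt(663859484715)/12894 ≈ 63.190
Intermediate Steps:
x(G) = -9 (x(G) = -4 - 5 = -9)
r(A) = 12 (r(A) = 3 - 1*(-9) = 3 + 9 = 12)
sqrt((-1259/r(-49) - 2000/(-2149)) + 4097) = sqrt((-1259/12 - 2000/(-2149)) + 4097) = sqrt((-1259*1/12 - 2000*(-1/2149)) + 4097) = sqrt((-1259/12 + 2000/2149) + 4097) = sqrt(-2681591/25788 + 4097) = sqrt(102971845/25788) = sqrt(663859484715)/12894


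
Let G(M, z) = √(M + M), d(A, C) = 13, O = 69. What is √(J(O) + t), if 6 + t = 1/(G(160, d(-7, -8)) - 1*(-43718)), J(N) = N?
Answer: √(5508470 + 1008*√5)/(2*√(21859 + 4*√5)) ≈ 7.9373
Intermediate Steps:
G(M, z) = √2*√M (G(M, z) = √(2*M) = √2*√M)
t = -6 + 1/(43718 + 8*√5) (t = -6 + 1/(√2*√160 - 1*(-43718)) = -6 + 1/(√2*(4*√10) + 43718) = -6 + 1/(8*√5 + 43718) = -6 + 1/(43718 + 8*√5) ≈ -6.0000)
√(J(O) + t) = √(69 + (-5733767753/955631602 - 2*√5/477815801)) = √(60204812785/955631602 - 2*√5/477815801)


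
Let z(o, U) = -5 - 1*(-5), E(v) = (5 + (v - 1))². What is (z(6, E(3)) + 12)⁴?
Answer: 20736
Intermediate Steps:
E(v) = (4 + v)² (E(v) = (5 + (-1 + v))² = (4 + v)²)
z(o, U) = 0 (z(o, U) = -5 + 5 = 0)
(z(6, E(3)) + 12)⁴ = (0 + 12)⁴ = 12⁴ = 20736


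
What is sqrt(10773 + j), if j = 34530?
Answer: sqrt(45303) ≈ 212.84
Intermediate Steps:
sqrt(10773 + j) = sqrt(10773 + 34530) = sqrt(45303)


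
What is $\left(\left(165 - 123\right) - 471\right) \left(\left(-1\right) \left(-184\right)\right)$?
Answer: $-78936$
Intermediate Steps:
$\left(\left(165 - 123\right) - 471\right) \left(\left(-1\right) \left(-184\right)\right) = \left(42 - 471\right) 184 = \left(-429\right) 184 = -78936$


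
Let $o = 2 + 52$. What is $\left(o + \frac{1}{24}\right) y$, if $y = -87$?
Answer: $- \frac{37613}{8} \approx -4701.6$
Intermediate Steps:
$o = 54$
$\left(o + \frac{1}{24}\right) y = \left(54 + \frac{1}{24}\right) \left(-87\right) = \frac{1297}{24} \left(-87\right) = - \frac{37613}{8}$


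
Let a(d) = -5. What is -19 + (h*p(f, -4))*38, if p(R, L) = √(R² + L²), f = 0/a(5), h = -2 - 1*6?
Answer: -1235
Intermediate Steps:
h = -8 (h = -2 - 6 = -8)
f = 0 (f = 0/(-5) = 0*(-⅕) = 0)
p(R, L) = √(L² + R²)
-19 + (h*p(f, -4))*38 = -19 - 8*√((-4)² + 0²)*38 = -19 - 8*√(16 + 0)*38 = -19 - 8*√16*38 = -19 - 8*4*38 = -19 - 32*38 = -19 - 1216 = -1235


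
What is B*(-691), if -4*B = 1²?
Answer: 691/4 ≈ 172.75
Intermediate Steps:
B = -¼ (B = -¼*1² = -¼*1 = -¼ ≈ -0.25000)
B*(-691) = -¼*(-691) = 691/4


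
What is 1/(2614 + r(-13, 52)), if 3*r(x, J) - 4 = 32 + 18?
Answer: 1/2632 ≈ 0.00037994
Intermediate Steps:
r(x, J) = 18 (r(x, J) = 4/3 + (32 + 18)/3 = 4/3 + (1/3)*50 = 4/3 + 50/3 = 18)
1/(2614 + r(-13, 52)) = 1/(2614 + 18) = 1/2632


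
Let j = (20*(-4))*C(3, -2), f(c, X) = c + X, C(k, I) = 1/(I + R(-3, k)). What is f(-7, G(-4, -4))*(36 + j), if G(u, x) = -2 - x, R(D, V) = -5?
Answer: -1660/7 ≈ -237.14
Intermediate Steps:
C(k, I) = 1/(-5 + I) (C(k, I) = 1/(I - 5) = 1/(-5 + I))
f(c, X) = X + c
j = 80/7 (j = (20*(-4))/(-5 - 2) = -80/(-7) = -80*(-1/7) = 80/7 ≈ 11.429)
f(-7, G(-4, -4))*(36 + j) = ((-2 - 1*(-4)) - 7)*(36 + 80/7) = ((-2 + 4) - 7)*(332/7) = (2 - 7)*(332/7) = -5*332/7 = -1660/7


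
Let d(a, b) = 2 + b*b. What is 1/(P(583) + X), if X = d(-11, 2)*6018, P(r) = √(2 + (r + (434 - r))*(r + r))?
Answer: 6018/217213603 - √506046/1303281618 ≈ 2.7160e-5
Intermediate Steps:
d(a, b) = 2 + b²
P(r) = √(2 + 868*r) (P(r) = √(2 + 434*(2*r)) = √(2 + 868*r))
X = 36108 (X = (2 + 2²)*6018 = (2 + 4)*6018 = 6*6018 = 36108)
1/(P(583) + X) = 1/(√(2 + 868*583) + 36108) = 1/(√(2 + 506044) + 36108) = 1/(√506046 + 36108) = 1/(36108 + √506046)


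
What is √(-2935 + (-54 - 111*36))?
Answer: I*√6985 ≈ 83.576*I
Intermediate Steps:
√(-2935 + (-54 - 111*36)) = √(-2935 + (-54 - 3996)) = √(-2935 - 4050) = √(-6985) = I*√6985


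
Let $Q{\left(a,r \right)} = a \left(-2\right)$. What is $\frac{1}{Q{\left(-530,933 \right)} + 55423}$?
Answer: $\frac{1}{56483} \approx 1.7704 \cdot 10^{-5}$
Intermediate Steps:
$Q{\left(a,r \right)} = - 2 a$
$\frac{1}{Q{\left(-530,933 \right)} + 55423} = \frac{1}{\left(-2\right) \left(-530\right) + 55423} = \frac{1}{1060 + 55423} = \frac{1}{56483}$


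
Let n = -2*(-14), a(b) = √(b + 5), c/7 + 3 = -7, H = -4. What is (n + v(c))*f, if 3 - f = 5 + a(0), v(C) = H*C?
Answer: -616 - 308*√5 ≈ -1304.7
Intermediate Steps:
c = -70 (c = -21 + 7*(-7) = -21 - 49 = -70)
a(b) = √(5 + b)
v(C) = -4*C
n = 28
f = -2 - √5 (f = 3 - (5 + √(5 + 0)) = 3 - (5 + √5) = 3 + (-5 - √5) = -2 - √5 ≈ -4.2361)
(n + v(c))*f = (28 - 4*(-70))*(-2 - √5) = (28 + 280)*(-2 - √5) = 308*(-2 - √5) = -616 - 308*√5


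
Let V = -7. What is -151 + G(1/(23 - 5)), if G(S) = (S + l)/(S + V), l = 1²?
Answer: -18894/125 ≈ -151.15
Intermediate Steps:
l = 1
G(S) = (1 + S)/(-7 + S) (G(S) = (S + 1)/(S - 7) = (1 + S)/(-7 + S))
-151 + G(1/(23 - 5)) = -151 + (1 + 1/(23 - 5))/(-7 + 1/(23 - 5)) = -151 + (1 + 1/18)/(-7 + 1/18) = -151 + (19/18)/(-125/18) = -151 - 18/125*19/18 = -151 - 19/125 = -18894/125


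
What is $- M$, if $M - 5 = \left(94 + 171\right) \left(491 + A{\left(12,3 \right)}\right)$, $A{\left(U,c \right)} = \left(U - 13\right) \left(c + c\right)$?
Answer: $-128530$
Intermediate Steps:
$A{\left(U,c \right)} = 2 c \left(-13 + U\right)$ ($A{\left(U,c \right)} = \left(-13 + U\right) 2 c = 2 c \left(-13 + U\right)$)
$M = 128530$ ($M = 5 + \left(94 + 171\right) \left(491 + 2 \cdot 3 \left(-13 + 12\right)\right) = 5 + 265 \left(491 + 2 \cdot 3 \left(-1\right)\right) = 5 + 265 \left(491 - 6\right) = 5 + 265 \cdot 485 = 5 + 128525 = 128530$)
$- M = \left(-1\right) 128530 = -128530$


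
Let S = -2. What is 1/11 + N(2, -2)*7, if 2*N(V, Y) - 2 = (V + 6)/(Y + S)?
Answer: 1/11 ≈ 0.090909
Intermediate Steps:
N(V, Y) = 1 + (6 + V)/(2*(-2 + Y)) (N(V, Y) = 1 + ((V + 6)/(Y - 2))/2 = 1 + ((6 + V)/(-2 + Y))/2 = 1 + (6 + V)/(2*(-2 + Y)))
1/11 + N(2, -2)*7 = 1/11 + ((1 - 2 + (1/2)*2)/(-2 - 2))*7 = 1/11 + ((1 - 2 + 1)/(-4))*7 = 1/11 - 1/4*0*7 = 1/11 + 0*7 = 1/11 + 0 = 1/11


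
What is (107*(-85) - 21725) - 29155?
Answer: -59975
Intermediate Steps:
(107*(-85) - 21725) - 29155 = (-9095 - 21725) - 29155 = -30820 - 29155 = -59975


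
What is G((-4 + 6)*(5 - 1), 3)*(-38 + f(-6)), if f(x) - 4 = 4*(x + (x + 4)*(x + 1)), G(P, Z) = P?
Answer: -144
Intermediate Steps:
f(x) = 4 + 4*x + 4*(1 + x)*(4 + x) (f(x) = 4 + 4*(x + (x + 4)*(x + 1)) = 4 + 4*(x + (4 + x)*(1 + x)) = 4 + 4*(x + (1 + x)*(4 + x)) = 4 + (4*x + 4*(1 + x)*(4 + x)) = 4 + 4*x + 4*(1 + x)*(4 + x))
G((-4 + 6)*(5 - 1), 3)*(-38 + f(-6)) = ((-4 + 6)*(5 - 1))*(-38 + (20 + 4*(-6)² + 24*(-6))) = (2*4)*(-38 + (20 + 4*36 - 144)) = 8*(-38 + (20 + 144 - 144)) = 8*(-38 + 20) = 8*(-18) = -144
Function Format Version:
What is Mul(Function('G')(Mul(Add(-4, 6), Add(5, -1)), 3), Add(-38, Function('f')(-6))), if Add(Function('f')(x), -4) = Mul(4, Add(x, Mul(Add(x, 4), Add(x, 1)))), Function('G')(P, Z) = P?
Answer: -144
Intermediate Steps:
Function('f')(x) = Add(4, Mul(4, x), Mul(4, Add(1, x), Add(4, x))) (Function('f')(x) = Add(4, Mul(4, Add(x, Mul(Add(x, 4), Add(x, 1))))) = Add(4, Mul(4, Add(x, Mul(Add(4, x), Add(1, x))))) = Add(4, Mul(4, Add(x, Mul(Add(1, x), Add(4, x))))) = Add(4, Add(Mul(4, x), Mul(4, Add(1, x), Add(4, x)))) = Add(4, Mul(4, x), Mul(4, Add(1, x), Add(4, x))))
Mul(Function('G')(Mul(Add(-4, 6), Add(5, -1)), 3), Add(-38, Function('f')(-6))) = Mul(Mul(Add(-4, 6), Add(5, -1)), Add(-38, Add(20, Mul(4, Pow(-6, 2)), Mul(24, -6)))) = Mul(Mul(2, 4), Add(-38, Add(20, Mul(4, 36), -144))) = Mul(8, Add(-38, Add(20, 144, -144))) = Mul(8, Add(-38, 20)) = Mul(8, -18) = -144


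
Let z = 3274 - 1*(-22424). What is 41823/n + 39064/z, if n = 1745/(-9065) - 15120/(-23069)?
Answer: 22475967292677347/248775643671 ≈ 90346.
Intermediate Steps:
z = 25698 (z = 3274 + 22424 = 25698)
n = 19361479/41824097 (n = 1745*(-1/9065) - 15120*(-1/23069) = -349/1813 + 15120/23069 = 19361479/41824097 ≈ 0.46293)
41823/n + 39064/z = 41823/(19361479/41824097) + 39064/25698 = 41823*(41824097/19361479) + 39064*(1/25698) = 1749209208831/19361479 + 19532/12849 = 22475967292677347/248775643671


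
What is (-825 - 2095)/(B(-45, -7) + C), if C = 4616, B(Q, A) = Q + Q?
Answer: -20/31 ≈ -0.64516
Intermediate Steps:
B(Q, A) = 2*Q
(-825 - 2095)/(B(-45, -7) + C) = (-825 - 2095)/(2*(-45) + 4616) = -2920/(-90 + 4616) = -2920/4526 = -2920*1/4526 = -20/31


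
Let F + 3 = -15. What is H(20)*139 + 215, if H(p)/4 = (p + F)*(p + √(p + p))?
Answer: 22455 + 2224*√10 ≈ 29488.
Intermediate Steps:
F = -18 (F = -3 - 15 = -18)
H(p) = 4*(-18 + p)*(p + √2*√p) (H(p) = 4*((p - 18)*(p + √(p + p))) = 4*((-18 + p)*(p + √(2*p))) = 4*((-18 + p)*(p + √2*√p)) = 4*(-18 + p)*(p + √2*√p))
H(20)*139 + 215 = (-72*20 + 4*20² - 72*√2*√20 + 4*√2*20^(3/2))*139 + 215 = (-1440 + 4*400 - 72*√2*2*√5 + 4*√2*(40*√5))*139 + 215 = (-1440 + 1600 - 144*√10 + 160*√10)*139 + 215 = (160 + 16*√10)*139 + 215 = (22240 + 2224*√10) + 215 = 22455 + 2224*√10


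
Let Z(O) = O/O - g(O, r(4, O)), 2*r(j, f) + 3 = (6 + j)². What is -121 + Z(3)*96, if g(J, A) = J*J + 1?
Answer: -985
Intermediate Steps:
r(j, f) = -3/2 + (6 + j)²/2
g(J, A) = 1 + J² (g(J, A) = J² + 1 = 1 + J²)
Z(O) = -O² (Z(O) = O/O - (1 + O²) = 1 + (-1 - O²) = -O²)
-121 + Z(3)*96 = -121 - 1*3²*96 = -121 - 1*9*96 = -121 - 9*96 = -121 - 864 = -985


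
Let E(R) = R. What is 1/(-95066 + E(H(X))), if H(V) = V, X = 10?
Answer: -1/95056 ≈ -1.0520e-5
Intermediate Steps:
1/(-95066 + E(H(X))) = 1/(-95066 + 10) = 1/(-95056) = -1/95056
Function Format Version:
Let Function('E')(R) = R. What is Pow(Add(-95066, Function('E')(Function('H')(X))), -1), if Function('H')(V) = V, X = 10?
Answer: Rational(-1, 95056) ≈ -1.0520e-5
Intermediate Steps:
Pow(Add(-95066, Function('E')(Function('H')(X))), -1) = Pow(Add(-95066, 10), -1) = Pow(-95056, -1) = Rational(-1, 95056)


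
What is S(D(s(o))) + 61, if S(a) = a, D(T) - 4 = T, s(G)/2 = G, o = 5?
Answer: 75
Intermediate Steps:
s(G) = 2*G
D(T) = 4 + T
S(D(s(o))) + 61 = (4 + 2*5) + 61 = (4 + 10) + 61 = 14 + 61 = 75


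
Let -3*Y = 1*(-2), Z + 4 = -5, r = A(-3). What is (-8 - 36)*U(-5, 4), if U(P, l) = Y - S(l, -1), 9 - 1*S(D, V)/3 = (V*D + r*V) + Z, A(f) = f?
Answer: 7436/3 ≈ 2478.7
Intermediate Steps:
r = -3
Z = -9 (Z = -4 - 5 = -9)
S(D, V) = 54 + 9*V - 3*D*V (S(D, V) = 27 - 3*((V*D - 3*V) - 9) = 27 - 3*((D*V - 3*V) - 9) = 27 - 3*((-3*V + D*V) - 9) = 27 - 3*(-9 - 3*V + D*V) = 27 + (27 + 9*V - 3*D*V) = 54 + 9*V - 3*D*V)
Y = ⅔ (Y = -(-2)/3 = -⅓*(-2) = ⅔ ≈ 0.66667)
U(P, l) = -133/3 - 3*l (U(P, l) = ⅔ - (54 + 9*(-1) - 3*l*(-1)) = ⅔ - (54 - 9 + 3*l) = ⅔ - (45 + 3*l) = ⅔ + (-45 - 3*l) = -133/3 - 3*l)
(-8 - 36)*U(-5, 4) = (-8 - 36)*(-133/3 - 3*4) = -44*(-133/3 - 12) = -44*(-169/3) = 7436/3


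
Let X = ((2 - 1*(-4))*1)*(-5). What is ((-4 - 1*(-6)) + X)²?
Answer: 784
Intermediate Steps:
X = -30 (X = ((2 + 4)*1)*(-5) = (6*1)*(-5) = 6*(-5) = -30)
((-4 - 1*(-6)) + X)² = ((-4 - 1*(-6)) - 30)² = ((-4 + 6) - 30)² = (2 - 30)² = (-28)² = 784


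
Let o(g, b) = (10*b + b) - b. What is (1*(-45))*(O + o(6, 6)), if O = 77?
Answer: -6165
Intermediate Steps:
o(g, b) = 10*b (o(g, b) = 11*b - b = 10*b)
(1*(-45))*(O + o(6, 6)) = (1*(-45))*(77 + 10*6) = -45*(77 + 60) = -45*137 = -6165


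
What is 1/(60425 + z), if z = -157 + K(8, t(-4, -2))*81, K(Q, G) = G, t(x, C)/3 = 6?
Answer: 1/61726 ≈ 1.6201e-5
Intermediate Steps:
t(x, C) = 18 (t(x, C) = 3*6 = 18)
z = 1301 (z = -157 + 18*81 = -157 + 1458 = 1301)
1/(60425 + z) = 1/(60425 + 1301) = 1/61726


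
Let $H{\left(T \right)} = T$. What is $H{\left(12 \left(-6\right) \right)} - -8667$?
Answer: $8595$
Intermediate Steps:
$H{\left(12 \left(-6\right) \right)} - -8667 = 12 \left(-6\right) - -8667 = -72 + 8667 = 8595$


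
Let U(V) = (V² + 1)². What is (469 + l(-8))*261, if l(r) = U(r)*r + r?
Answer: -8701479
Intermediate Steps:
U(V) = (1 + V²)²
l(r) = r + r*(1 + r²)² (l(r) = (1 + r²)²*r + r = r*(1 + r²)² + r = r + r*(1 + r²)²)
(469 + l(-8))*261 = (469 - 8*(1 + (1 + (-8)²)²))*261 = (469 - 8*(1 + (1 + 64)²))*261 = (469 - 8*(1 + 65²))*261 = (469 - 8*(1 + 4225))*261 = (469 - 8*4226)*261 = (469 - 33808)*261 = -33339*261 = -8701479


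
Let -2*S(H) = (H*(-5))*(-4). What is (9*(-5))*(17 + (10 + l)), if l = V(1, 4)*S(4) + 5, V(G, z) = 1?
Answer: 360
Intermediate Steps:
S(H) = -10*H (S(H) = -H*(-5)*(-4)/2 = -(-5*H)*(-4)/2 = -10*H)
l = -35 (l = 1*(-10*4) + 5 = 1*(-40) + 5 = -40 + 5 = -35)
(9*(-5))*(17 + (10 + l)) = (9*(-5))*(17 + (10 - 35)) = -45*(17 - 25) = -45*(-8) = 360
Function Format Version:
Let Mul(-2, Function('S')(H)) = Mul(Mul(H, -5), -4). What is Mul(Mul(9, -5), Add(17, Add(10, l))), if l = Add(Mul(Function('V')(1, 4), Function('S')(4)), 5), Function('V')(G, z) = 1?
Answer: 360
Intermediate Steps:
Function('S')(H) = Mul(-10, H) (Function('S')(H) = Mul(Rational(-1, 2), Mul(Mul(H, -5), -4)) = Mul(Rational(-1, 2), Mul(Mul(-5, H), -4)) = Mul(Rational(-1, 2), Mul(20, H)) = Mul(-10, H))
l = -35 (l = Add(Mul(1, Mul(-10, 4)), 5) = Add(Mul(1, -40), 5) = Add(-40, 5) = -35)
Mul(Mul(9, -5), Add(17, Add(10, l))) = Mul(Mul(9, -5), Add(17, Add(10, -35))) = Mul(-45, Add(17, -25)) = Mul(-45, -8) = 360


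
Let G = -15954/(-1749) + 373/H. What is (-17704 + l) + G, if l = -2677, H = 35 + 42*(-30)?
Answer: -14549303584/714175 ≈ -20372.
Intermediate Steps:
H = -1225 (H = 35 - 1260 = -1225)
G = 6297091/714175 (G = -15954/(-1749) + 373/(-1225) = -15954*(-1/1749) + 373*(-1/1225) = 5318/583 - 373/1225 = 6297091/714175 ≈ 8.8173)
(-17704 + l) + G = (-17704 - 2677) + 6297091/714175 = -20381 + 6297091/714175 = -14549303584/714175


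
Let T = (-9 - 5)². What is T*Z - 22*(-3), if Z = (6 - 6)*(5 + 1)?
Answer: 66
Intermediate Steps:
Z = 0 (Z = 0*6 = 0)
T = 196 (T = (-14)² = 196)
T*Z - 22*(-3) = 196*0 - 22*(-3) = 0 + 66 = 66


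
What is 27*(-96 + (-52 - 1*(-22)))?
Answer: -3402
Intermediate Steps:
27*(-96 + (-52 - 1*(-22))) = 27*(-96 + (-52 + 22)) = 27*(-96 - 30) = 27*(-126) = -3402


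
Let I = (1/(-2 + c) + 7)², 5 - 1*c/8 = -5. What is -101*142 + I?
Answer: -86957519/6084 ≈ -14293.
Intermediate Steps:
c = 80 (c = 40 - 8*(-5) = 40 + 40 = 80)
I = 299209/6084 (I = (1/(-2 + 80) + 7)² = (1/78 + 7)² = (547/78)² = 299209/6084 ≈ 49.180)
-101*142 + I = -101*142 + 299209/6084 = -14342 + 299209/6084 = -86957519/6084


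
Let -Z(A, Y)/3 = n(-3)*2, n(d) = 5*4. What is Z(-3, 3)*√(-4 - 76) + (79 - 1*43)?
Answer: 36 - 480*I*√5 ≈ 36.0 - 1073.3*I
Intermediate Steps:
n(d) = 20
Z(A, Y) = -120 (Z(A, Y) = -60*2 = -3*40 = -120)
Z(-3, 3)*√(-4 - 76) + (79 - 1*43) = -120*√(-4 - 76) + (79 - 1*43) = -480*I*√5 + (79 - 43) = -480*I*√5 + 36 = 36 - 480*I*√5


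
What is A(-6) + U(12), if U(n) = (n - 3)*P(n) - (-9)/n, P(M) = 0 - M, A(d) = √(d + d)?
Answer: -429/4 + 2*I*√3 ≈ -107.25 + 3.4641*I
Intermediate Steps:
A(d) = √2*√d (A(d) = √(2*d) = √2*√d)
P(M) = -M
U(n) = 9/n - n*(-3 + n) (U(n) = (n - 3)*(-n) - (-9)/n = (-3 + n)*(-n) + 9/n = -n*(-3 + n) + 9/n = 9/n - n*(-3 + n))
A(-6) + U(12) = √2*√(-6) + (9 + 12²*(3 - 1*12))/12 = √2*(I*√6) + (9 + 144*(3 - 12))/12 = 2*I*√3 + (9 + 144*(-9))/12 = 2*I*√3 + (9 - 1296)/12 = 2*I*√3 + (1/12)*(-1287) = 2*I*√3 - 429/4 = -429/4 + 2*I*√3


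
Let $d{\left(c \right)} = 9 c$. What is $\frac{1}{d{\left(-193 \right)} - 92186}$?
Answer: $- \frac{1}{93923} \approx -1.0647 \cdot 10^{-5}$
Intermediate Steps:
$\frac{1}{d{\left(-193 \right)} - 92186} = \frac{1}{9 \left(-193\right) - 92186} = \frac{1}{-1737 - 92186} = \frac{1}{-93923} = - \frac{1}{93923}$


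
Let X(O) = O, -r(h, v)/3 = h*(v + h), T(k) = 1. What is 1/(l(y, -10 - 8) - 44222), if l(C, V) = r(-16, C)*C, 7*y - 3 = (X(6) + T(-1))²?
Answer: -49/2316638 ≈ -2.1151e-5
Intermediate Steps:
r(h, v) = -3*h*(h + v) (r(h, v) = -3*h*(v + h) = -3*h*(h + v))
y = 52/7 (y = 3/7 + (6 + 1)²/7 = 3/7 + (⅐)*7² = 3/7 + (⅐)*49 = 3/7 + 7 = 52/7 ≈ 7.4286)
l(C, V) = C*(-768 + 48*C) (l(C, V) = (-3*(-16)*(-16 + C))*C = (-768 + 48*C)*C = C*(-768 + 48*C))
1/(l(y, -10 - 8) - 44222) = 1/(48*(52/7)*(-16 + 52/7) - 44222) = 1/(48*(52/7)*(-60/7) - 44222) = 1/(-149760/49 - 44222) = 1/(-2316638/49) = -49/2316638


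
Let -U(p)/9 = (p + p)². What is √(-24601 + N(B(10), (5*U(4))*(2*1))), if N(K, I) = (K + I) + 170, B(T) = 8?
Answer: I*√30183 ≈ 173.73*I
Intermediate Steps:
U(p) = -36*p² (U(p) = -9*(p + p)² = -9*4*p² = -36*p²)
N(K, I) = 170 + I + K (N(K, I) = (I + K) + 170 = 170 + I + K)
√(-24601 + N(B(10), (5*U(4))*(2*1))) = √(-24601 + (170 + (5*(-36*4²))*(2*1) + 8)) = √(-24601 + (170 + (5*(-36*16))*2 + 8)) = √(-24601 + (170 + (5*(-576))*2 + 8)) = √(-24601 + (170 - 2880*2 + 8)) = √(-24601 + (170 - 5760 + 8)) = √(-24601 - 5582) = √(-30183) = I*√30183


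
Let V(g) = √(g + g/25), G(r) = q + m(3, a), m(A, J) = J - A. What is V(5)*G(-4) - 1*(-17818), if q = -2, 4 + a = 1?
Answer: 17818 - 8*√130/5 ≈ 17800.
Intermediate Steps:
a = -3 (a = -4 + 1 = -3)
G(r) = -8 (G(r) = -2 + (-3 - 1*3) = -2 + (-3 - 3) = -2 - 6 = -8)
V(g) = √26*√g/5 (V(g) = √(g + g*(1/25)) = √(g + g/25) = √(26*g/25) = √26*√g/5)
V(5)*G(-4) - 1*(-17818) = (√26*√5/5)*(-8) - 1*(-17818) = (√130/5)*(-8) + 17818 = -8*√130/5 + 17818 = 17818 - 8*√130/5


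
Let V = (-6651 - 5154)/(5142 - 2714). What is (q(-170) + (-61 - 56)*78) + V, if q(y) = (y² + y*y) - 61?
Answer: 118020559/2428 ≈ 48608.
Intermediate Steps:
q(y) = -61 + 2*y² (q(y) = (y² + y²) - 61 = 2*y² - 61 = -61 + 2*y²)
V = -11805/2428 ≈ -4.8620
(q(-170) + (-61 - 56)*78) + V = ((-61 + 2*(-170)²) + (-61 - 56)*78) - 11805/2428 = ((-61 + 2*28900) - 117*78) - 11805/2428 = ((-61 + 57800) - 9126) - 11805/2428 = (57739 - 9126) - 11805/2428 = 48613 - 11805/2428 = 118020559/2428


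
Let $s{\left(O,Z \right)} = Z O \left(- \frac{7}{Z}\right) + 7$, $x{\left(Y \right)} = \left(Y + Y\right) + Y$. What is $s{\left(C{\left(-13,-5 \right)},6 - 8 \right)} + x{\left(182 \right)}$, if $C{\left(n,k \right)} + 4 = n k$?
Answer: $126$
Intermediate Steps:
$C{\left(n,k \right)} = -4 + k n$ ($C{\left(n,k \right)} = -4 + n k = -4 + k n$)
$x{\left(Y \right)} = 3 Y$ ($x{\left(Y \right)} = 2 Y + Y = 3 Y$)
$s{\left(O,Z \right)} = 7 - 7 O$ ($s{\left(O,Z \right)} = O Z \left(- \frac{7}{Z}\right) + 7 = - 7 O + 7 = 7 - 7 O$)
$s{\left(C{\left(-13,-5 \right)},6 - 8 \right)} + x{\left(182 \right)} = \left(7 - 7 \left(-4 - -65\right)\right) + 3 \cdot 182 = \left(7 - 7 \left(-4 + 65\right)\right) + 546 = \left(7 - 427\right) + 546 = -420 + 546 = 126$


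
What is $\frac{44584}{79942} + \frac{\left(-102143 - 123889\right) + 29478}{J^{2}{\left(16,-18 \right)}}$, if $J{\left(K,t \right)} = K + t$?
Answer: $- \frac{3928185383}{79942} \approx -49138.0$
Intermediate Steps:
$\frac{44584}{79942} + \frac{\left(-102143 - 123889\right) + 29478}{J^{2}{\left(16,-18 \right)}} = \frac{44584}{79942} + \frac{\left(-102143 - 123889\right) + 29478}{\left(16 - 18\right)^{2}} = 44584 \cdot \frac{1}{79942} + \frac{-226032 + 29478}{\left(-2\right)^{2}} = \frac{22292}{39971} - \frac{196554}{4} = \frac{22292}{39971} - \frac{98277}{2} = - \frac{3928185383}{79942}$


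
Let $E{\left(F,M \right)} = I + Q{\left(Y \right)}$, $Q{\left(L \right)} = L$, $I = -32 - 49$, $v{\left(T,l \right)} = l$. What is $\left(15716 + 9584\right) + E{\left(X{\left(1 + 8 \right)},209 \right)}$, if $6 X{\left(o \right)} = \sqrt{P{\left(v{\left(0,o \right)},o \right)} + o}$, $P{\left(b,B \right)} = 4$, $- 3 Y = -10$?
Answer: $\frac{75667}{3} \approx 25222.0$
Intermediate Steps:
$Y = \frac{10}{3}$ ($Y = \left(- \frac{1}{3}\right) \left(-10\right) = \frac{10}{3} \approx 3.3333$)
$I = -81$
$X{\left(o \right)} = \frac{\sqrt{4 + o}}{6}$
$E{\left(F,M \right)} = - \frac{233}{3}$ ($E{\left(F,M \right)} = -81 + \frac{10}{3} = - \frac{233}{3}$)
$\left(15716 + 9584\right) + E{\left(X{\left(1 + 8 \right)},209 \right)} = \left(15716 + 9584\right) - \frac{233}{3} = 25300 - \frac{233}{3} = \frac{75667}{3}$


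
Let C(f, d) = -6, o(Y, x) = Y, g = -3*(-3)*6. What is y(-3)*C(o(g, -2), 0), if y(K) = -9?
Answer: 54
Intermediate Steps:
g = 54 (g = 9*6 = 54)
y(-3)*C(o(g, -2), 0) = -9*(-6) = 54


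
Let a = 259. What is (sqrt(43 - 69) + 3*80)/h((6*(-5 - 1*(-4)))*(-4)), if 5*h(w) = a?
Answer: 1200/259 + 5*I*sqrt(26)/259 ≈ 4.6332 + 0.098437*I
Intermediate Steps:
h(w) = 259/5 (h(w) = (1/5)*259 = 259/5)
(sqrt(43 - 69) + 3*80)/h((6*(-5 - 1*(-4)))*(-4)) = (sqrt(43 - 69) + 3*80)/(259/5) = (sqrt(-26) + 240)*(5/259) = (I*sqrt(26) + 240)*(5/259) = (240 + I*sqrt(26))*(5/259) = 1200/259 + 5*I*sqrt(26)/259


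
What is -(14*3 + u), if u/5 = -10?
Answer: 8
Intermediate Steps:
u = -50 (u = 5*(-10) = -50)
-(14*3 + u) = -(14*3 - 50) = -(42 - 50) = -1*(-8) = 8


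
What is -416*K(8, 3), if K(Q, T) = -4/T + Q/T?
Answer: -1664/3 ≈ -554.67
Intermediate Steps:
-416*K(8, 3) = -416*(-4 + 8)/3 = -416*4/3 = -1664/3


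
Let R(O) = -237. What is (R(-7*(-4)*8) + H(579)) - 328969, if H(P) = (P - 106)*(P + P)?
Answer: 218528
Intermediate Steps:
H(P) = 2*P*(-106 + P) (H(P) = (-106 + P)*(2*P) = 2*P*(-106 + P))
(R(-7*(-4)*8) + H(579)) - 328969 = (-237 + 2*579*(-106 + 579)) - 328969 = (-237 + 2*579*473) - 328969 = (-237 + 547734) - 328969 = 547497 - 328969 = 218528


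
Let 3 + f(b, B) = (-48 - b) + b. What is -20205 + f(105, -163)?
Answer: -20256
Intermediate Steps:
f(b, B) = -51 (f(b, B) = -3 + ((-48 - b) + b) = -3 - 48 = -51)
-20205 + f(105, -163) = -20205 - 51 = -20256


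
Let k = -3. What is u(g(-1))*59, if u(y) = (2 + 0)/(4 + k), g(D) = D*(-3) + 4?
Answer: 118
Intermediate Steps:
g(D) = 4 - 3*D (g(D) = -3*D + 4 = 4 - 3*D)
u(y) = 2 (u(y) = (2 + 0)/(4 - 3) = 2/1 = 2*1 = 2)
u(g(-1))*59 = 2*59 = 118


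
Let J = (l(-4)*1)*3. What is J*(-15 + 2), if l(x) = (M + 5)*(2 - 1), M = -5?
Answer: 0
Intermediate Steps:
l(x) = 0 (l(x) = (-5 + 5)*(2 - 1) = 0*1 = 0)
J = 0 (J = (0*1)*3 = 0*3 = 0)
J*(-15 + 2) = 0*(-15 + 2) = 0*(-13) = 0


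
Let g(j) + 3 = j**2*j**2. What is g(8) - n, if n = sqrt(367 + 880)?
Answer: 4093 - sqrt(1247) ≈ 4057.7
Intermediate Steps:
n = sqrt(1247) ≈ 35.313
g(j) = -3 + j**4 (g(j) = -3 + j**2*j**2 = -3 + j**4)
g(8) - n = (-3 + 8**4) - sqrt(1247) = (-3 + 4096) - sqrt(1247) = 4093 - sqrt(1247)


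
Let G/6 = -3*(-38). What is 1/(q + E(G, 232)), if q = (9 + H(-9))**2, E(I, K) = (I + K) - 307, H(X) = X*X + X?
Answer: 1/7170 ≈ 0.00013947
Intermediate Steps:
G = 684 (G = 6*(-3*(-38)) = 6*114 = 684)
H(X) = X + X**2 (H(X) = X**2 + X = X + X**2)
E(I, K) = -307 + I + K
q = 6561 (q = (9 - 9*(1 - 9))**2 = (9 - 9*(-8))**2 = (9 + 72)**2 = 81**2 = 6561)
1/(q + E(G, 232)) = 1/(6561 + (-307 + 684 + 232)) = 1/(6561 + 609) = 1/7170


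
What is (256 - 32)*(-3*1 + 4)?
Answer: 224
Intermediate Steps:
(256 - 32)*(-3*1 + 4) = 224*(-3 + 4) = 224*1 = 224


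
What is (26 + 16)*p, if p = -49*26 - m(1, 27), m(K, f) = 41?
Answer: -55230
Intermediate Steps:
p = -1315 (p = -49*26 - 1*41 = -1274 - 41 = -1315)
(26 + 16)*p = (26 + 16)*(-1315) = 42*(-1315) = -55230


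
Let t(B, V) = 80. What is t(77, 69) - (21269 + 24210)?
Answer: -45399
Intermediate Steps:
t(77, 69) - (21269 + 24210) = 80 - (21269 + 24210) = 80 - 1*45479 = 80 - 45479 = -45399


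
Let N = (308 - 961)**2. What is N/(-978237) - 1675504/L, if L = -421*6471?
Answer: 53041978381/296111361663 ≈ 0.17913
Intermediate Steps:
N = 426409 (N = (-653)**2 = 426409)
L = -2724291
N/(-978237) - 1675504/L = 426409/(-978237) - 1675504/(-2724291) = 426409*(-1/978237) - 1675504*(-1/2724291) = -426409/978237 + 1675504/2724291 = 53041978381/296111361663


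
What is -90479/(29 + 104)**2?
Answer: -90479/17689 ≈ -5.1150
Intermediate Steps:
-90479/(29 + 104)**2 = -90479/(133**2) = -90479/17689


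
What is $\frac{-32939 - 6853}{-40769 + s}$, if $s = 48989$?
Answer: $- \frac{3316}{685} \approx -4.8409$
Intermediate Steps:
$\frac{-32939 - 6853}{-40769 + s} = \frac{-32939 - 6853}{-40769 + 48989} = - \frac{39792}{8220} = \left(-39792\right) \frac{1}{8220} = - \frac{3316}{685}$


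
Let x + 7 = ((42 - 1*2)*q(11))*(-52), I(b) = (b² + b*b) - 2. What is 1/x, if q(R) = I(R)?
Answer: -1/499207 ≈ -2.0032e-6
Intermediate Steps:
I(b) = -2 + 2*b² (I(b) = (b² + b²) - 2 = 2*b² - 2 = -2 + 2*b²)
q(R) = -2 + 2*R²
x = -499207 (x = -7 + ((42 - 1*2)*(-2 + 2*11²))*(-52) = -7 + ((42 - 2)*(-2 + 2*121))*(-52) = -7 + (40*(-2 + 242))*(-52) = -7 + (40*240)*(-52) = -7 + 9600*(-52) = -7 - 499200 = -499207)
1/x = 1/(-499207) = -1/499207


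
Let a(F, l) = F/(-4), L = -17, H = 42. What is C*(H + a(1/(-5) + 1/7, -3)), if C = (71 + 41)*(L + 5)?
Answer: -282336/5 ≈ -56467.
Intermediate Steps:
C = -1344 (C = (71 + 41)*(-17 + 5) = 112*(-12) = -1344)
a(F, l) = -F/4 (a(F, l) = F*(-1/4) = -F/4)
C*(H + a(1/(-5) + 1/7, -3)) = -1344*(42 - (1/(-5) + 1/7)/4) = -1344*(42 - (1*(-1/5) + 1*(1/7))/4) = -1344*(42 - (-1/5 + 1/7)/4) = -1344*(42 - 1/4*(-2/35)) = -1344*(42 + 1/70) = -1344*2941/70 = -282336/5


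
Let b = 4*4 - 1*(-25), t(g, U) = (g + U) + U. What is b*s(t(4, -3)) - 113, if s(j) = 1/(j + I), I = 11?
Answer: -976/9 ≈ -108.44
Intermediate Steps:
t(g, U) = g + 2*U (t(g, U) = (U + g) + U = g + 2*U)
b = 41 (b = 16 + 25 = 41)
s(j) = 1/(11 + j) (s(j) = 1/(j + 11) = 1/(11 + j))
b*s(t(4, -3)) - 113 = 41/(11 + (4 + 2*(-3))) - 113 = 41/(11 + (4 - 6)) - 113 = 41/(11 - 2) - 113 = 41/9 - 113 = -976/9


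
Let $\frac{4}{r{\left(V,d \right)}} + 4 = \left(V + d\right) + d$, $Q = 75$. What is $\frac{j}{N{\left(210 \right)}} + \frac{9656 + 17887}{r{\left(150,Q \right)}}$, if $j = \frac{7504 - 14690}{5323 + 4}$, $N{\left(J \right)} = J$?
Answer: $\frac{1140026525377}{559335} \approx 2.0382 \cdot 10^{6}$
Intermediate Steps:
$r{\left(V,d \right)} = \frac{4}{-4 + V + 2 d}$ ($r{\left(V,d \right)} = \frac{4}{-4 + \left(\left(V + d\right) + d\right)} = \frac{4}{-4 + \left(V + 2 d\right)} = \frac{4}{-4 + V + 2 d}$)
$j = - \frac{7186}{5327} \approx -1.349$
$\frac{j}{N{\left(210 \right)}} + \frac{9656 + 17887}{r{\left(150,Q \right)}} = - \frac{7186}{5327 \cdot 210} + \frac{9656 + 17887}{4 \frac{1}{-4 + 150 + 2 \cdot 75}} = \left(- \frac{7186}{5327}\right) \frac{1}{210} + \frac{27543}{4 \frac{1}{-4 + 150 + 150}} = - \frac{3593}{559335} + \frac{27543}{4 \cdot \frac{1}{296}} = - \frac{3593}{559335} + 27543 \frac{1}{\frac{1}{74}} = - \frac{3593}{559335} + 27543 \cdot 74 = - \frac{3593}{559335} + 2038182 = \frac{1140026525377}{559335}$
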